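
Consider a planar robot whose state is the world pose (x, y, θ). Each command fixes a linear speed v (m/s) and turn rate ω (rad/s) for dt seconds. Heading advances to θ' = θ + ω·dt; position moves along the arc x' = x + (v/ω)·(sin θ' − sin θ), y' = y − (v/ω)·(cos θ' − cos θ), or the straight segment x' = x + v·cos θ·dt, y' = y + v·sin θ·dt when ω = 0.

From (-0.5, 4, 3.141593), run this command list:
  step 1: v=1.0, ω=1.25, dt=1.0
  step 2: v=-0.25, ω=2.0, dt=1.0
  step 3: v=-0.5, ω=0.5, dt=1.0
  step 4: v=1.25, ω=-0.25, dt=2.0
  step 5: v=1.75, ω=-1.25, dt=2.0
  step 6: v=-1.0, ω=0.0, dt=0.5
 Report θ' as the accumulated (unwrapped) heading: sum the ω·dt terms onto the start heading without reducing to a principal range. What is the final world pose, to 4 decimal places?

(1.9337, 2.2349, 3.8916)

step 1: θ'=4.3916 (R=0.8000) → pose (-1.2592, 3.4523, 4.3916)
step 2: θ'=6.3916 (R=-0.1250) → pose (-1.3913, 3.6159, 6.3916)
step 3: θ'=6.8916 (R=-1.0000) → pose (-1.8547, 3.4424, 6.8916)
step 4: θ'=6.3916 (R=-5.0000) → pose (0.4621, 4.3102, 6.3916)
step 5: θ'=3.8916 (R=-1.4000) → pose (1.5679, 1.8941, 3.8916)
step 6: θ'=3.8916 (straight) → pose (1.9337, 2.2349, 3.8916)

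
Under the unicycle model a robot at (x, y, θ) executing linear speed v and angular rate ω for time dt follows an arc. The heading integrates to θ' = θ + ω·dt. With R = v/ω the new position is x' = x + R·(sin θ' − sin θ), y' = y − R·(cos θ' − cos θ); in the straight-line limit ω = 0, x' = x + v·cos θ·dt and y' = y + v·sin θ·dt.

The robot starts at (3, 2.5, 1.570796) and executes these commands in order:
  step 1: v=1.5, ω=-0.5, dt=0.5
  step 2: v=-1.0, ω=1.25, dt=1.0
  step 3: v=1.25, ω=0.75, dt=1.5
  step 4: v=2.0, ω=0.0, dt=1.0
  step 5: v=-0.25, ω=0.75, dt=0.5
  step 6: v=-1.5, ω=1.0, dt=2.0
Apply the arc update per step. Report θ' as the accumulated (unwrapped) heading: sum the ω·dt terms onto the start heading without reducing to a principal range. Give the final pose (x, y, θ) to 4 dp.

(-0.8360, 3.7813, 6.0708)

step 1: θ'=1.3208 (R=-3.0000) → pose (3.0933, 3.2422, 1.3208)
step 2: θ'=2.5708 (R=-0.8000) → pose (3.4362, 2.3711, 2.5708)
step 3: θ'=3.6958 (R=1.6667) → pose (1.6585, 2.3859, 3.6958)
step 4: θ'=3.6958 (straight) → pose (-0.0421, 1.3333, 3.6958)
step 5: θ'=4.0708 (R=-0.3333) → pose (0.0495, 1.4173, 4.0708)
step 6: θ'=6.0708 (R=-1.5000) → pose (-0.8360, 3.7813, 6.0708)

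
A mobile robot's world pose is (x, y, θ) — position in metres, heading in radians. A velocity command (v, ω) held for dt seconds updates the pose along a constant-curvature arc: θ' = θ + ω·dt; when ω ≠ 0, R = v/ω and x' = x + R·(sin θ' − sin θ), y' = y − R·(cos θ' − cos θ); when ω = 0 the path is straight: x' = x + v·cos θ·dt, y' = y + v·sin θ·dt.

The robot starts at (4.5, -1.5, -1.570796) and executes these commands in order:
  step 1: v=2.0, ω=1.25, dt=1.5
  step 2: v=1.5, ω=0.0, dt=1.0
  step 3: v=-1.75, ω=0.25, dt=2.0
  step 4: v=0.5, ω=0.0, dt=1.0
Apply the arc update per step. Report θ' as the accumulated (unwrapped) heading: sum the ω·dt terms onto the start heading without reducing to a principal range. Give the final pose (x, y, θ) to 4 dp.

(5.4120, -4.0399, 0.8042)

step 1: θ'=0.3042 (R=1.6000) → pose (6.5793, -3.0265, 0.3042)
step 2: θ'=0.3042 (straight) → pose (8.0104, -2.5772, 0.3042)
step 3: θ'=0.8042 (R=-7.0000) → pose (5.0652, -4.4000, 0.8042)
step 4: θ'=0.8042 (straight) → pose (5.4120, -4.0399, 0.8042)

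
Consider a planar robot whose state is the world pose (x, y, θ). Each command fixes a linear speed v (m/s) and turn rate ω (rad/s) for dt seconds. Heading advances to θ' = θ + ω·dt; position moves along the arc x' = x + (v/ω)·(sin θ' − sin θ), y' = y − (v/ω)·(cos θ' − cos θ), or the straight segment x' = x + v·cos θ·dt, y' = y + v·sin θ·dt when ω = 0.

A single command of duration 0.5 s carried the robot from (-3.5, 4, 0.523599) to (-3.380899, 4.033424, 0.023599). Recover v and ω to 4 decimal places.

Δθ = 0.023599 − 0.523599 = -0.500000
ω = Δθ/dt = -0.500000/0.5 = -1.0000
R = Δx/(sin θ' − sin θ) = -0.2500
v = R·ω = -0.2500·-1.0000 = 0.2500

v = 0.2500, ω = -1.0000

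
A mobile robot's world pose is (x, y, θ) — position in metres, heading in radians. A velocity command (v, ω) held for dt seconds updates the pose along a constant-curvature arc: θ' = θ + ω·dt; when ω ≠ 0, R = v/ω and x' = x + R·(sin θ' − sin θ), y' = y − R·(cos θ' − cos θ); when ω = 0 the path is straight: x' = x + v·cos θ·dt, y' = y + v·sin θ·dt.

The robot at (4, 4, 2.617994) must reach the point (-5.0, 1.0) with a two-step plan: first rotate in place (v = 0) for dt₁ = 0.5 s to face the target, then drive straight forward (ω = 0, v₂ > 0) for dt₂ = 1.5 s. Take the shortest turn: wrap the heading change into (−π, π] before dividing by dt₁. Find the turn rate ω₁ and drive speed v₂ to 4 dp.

heading to target = atan2(1−4, -5−4) = -2.8198
Δθ = wrap(-2.8198 − 2.6180) = 0.8453; ω₁ = Δθ/dt₁ = 1.6907
distance = √((-5−4)² + (1−4)²) = 9.4868; v₂ = distance/dt₂ = 6.3246

ω₁ = 1.6907, v₂ = 6.3246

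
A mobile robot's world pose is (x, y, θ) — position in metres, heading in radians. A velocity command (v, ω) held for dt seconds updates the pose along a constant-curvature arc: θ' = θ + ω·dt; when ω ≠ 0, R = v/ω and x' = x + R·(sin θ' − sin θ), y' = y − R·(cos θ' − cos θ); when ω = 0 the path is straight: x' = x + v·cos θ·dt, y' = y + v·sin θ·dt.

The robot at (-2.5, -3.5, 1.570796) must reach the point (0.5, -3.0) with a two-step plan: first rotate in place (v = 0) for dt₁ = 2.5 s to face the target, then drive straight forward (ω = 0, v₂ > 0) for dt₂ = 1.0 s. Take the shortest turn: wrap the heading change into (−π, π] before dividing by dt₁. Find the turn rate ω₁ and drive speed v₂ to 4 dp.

ω₁ = -0.5623, v₂ = 3.0414

heading to target = atan2(-3−-3.5, 0.5−-2.5) = 0.1651
Δθ = wrap(0.1651 − 1.5708) = -1.4056; ω₁ = Δθ/dt₁ = -0.5623
distance = √((0.5−-2.5)² + (-3−-3.5)²) = 3.0414; v₂ = distance/dt₂ = 3.0414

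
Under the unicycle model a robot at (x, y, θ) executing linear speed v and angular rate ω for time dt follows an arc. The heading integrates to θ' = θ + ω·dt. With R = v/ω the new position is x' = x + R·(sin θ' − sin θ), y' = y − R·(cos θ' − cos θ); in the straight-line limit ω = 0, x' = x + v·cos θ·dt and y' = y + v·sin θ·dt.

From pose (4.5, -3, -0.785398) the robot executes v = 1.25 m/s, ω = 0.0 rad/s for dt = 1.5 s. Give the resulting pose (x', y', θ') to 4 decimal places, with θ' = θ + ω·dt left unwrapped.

θ' = -0.7854 + 0.0·1.5 = -0.7854
ω = 0 → straight: x' = 4.5 + 1.25·cos(-0.7854)·1.5 = 5.8258
y' = -3 + 1.25·sin(-0.7854)·1.5 = -4.3258

(5.8258, -4.3258, -0.7854)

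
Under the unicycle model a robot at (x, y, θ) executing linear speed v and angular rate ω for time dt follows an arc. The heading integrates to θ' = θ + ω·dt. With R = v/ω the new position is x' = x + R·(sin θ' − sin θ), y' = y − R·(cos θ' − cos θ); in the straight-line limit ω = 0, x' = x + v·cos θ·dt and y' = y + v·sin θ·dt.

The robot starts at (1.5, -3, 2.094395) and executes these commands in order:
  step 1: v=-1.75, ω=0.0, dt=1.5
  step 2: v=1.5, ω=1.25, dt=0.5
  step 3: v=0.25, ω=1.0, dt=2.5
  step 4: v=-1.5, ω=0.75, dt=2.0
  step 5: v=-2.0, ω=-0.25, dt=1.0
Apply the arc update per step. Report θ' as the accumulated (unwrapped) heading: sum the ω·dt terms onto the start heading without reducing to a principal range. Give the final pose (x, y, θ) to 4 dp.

step 1: θ'=2.0944 (straight) → pose (2.8125, -5.2733, 2.0944)
step 2: θ'=2.7194 (R=1.2000) → pose (2.2650, -4.7787, 2.7194)
step 3: θ'=5.2194 (R=0.2500) → pose (1.9440, -5.1281, 5.2194)
step 4: θ'=6.7194 (R=-2.0000) → pose (-0.6494, -4.2865, 6.7194)
step 5: θ'=6.4694 (R=8.0000) → pose (-2.5484, -4.8974, 6.4694)

(-2.5484, -4.8974, 6.4694)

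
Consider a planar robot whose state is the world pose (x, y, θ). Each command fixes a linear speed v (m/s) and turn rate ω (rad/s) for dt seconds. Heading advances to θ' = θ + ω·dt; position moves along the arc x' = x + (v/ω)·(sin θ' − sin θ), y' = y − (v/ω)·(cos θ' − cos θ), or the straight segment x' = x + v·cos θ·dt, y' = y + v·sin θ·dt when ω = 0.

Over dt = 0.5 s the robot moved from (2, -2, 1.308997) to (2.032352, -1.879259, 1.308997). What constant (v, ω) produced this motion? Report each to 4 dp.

v = 0.2500, ω = 0.0000

Δθ = 1.308997 − 1.308997 = 0.000000
ω = Δθ/dt = 0.000000/0.5 = 0.0000
ω = 0 → v = (Δx·cos θ + Δy·sin θ)/dt = 0.2500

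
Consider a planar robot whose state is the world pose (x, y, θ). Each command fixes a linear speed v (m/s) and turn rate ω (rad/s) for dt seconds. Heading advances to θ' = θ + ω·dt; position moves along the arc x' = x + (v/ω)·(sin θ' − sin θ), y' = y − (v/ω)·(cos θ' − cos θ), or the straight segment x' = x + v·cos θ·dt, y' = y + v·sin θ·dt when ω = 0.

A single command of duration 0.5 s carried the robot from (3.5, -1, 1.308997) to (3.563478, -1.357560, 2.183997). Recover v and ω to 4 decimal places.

v = -0.7500, ω = 1.7500

Δθ = 2.183997 − 1.308997 = 0.875000
ω = Δθ/dt = 0.875000/0.5 = 1.7500
R = −Δy/(cos θ' − cos θ) = -0.4286
v = R·ω = -0.4286·1.7500 = -0.7500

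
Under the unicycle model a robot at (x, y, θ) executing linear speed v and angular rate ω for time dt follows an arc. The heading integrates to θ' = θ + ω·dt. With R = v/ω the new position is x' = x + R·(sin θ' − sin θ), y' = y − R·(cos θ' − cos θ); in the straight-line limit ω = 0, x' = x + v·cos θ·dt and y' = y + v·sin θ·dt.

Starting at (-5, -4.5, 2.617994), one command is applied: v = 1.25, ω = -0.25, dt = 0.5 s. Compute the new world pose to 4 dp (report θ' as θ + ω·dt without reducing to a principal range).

θ' = 2.6180 + -0.25·0.5 = 2.4930
R = v/ω = 1.25/-0.25 = -5.0000
x' = -5 + -5.0000·(sin 2.4930 − sin 2.6180) = -5.5204
y' = -4.5 − -5.0000·(cos 2.4930 − cos 2.6180) = -4.1545

(-5.5204, -4.1545, 2.4930)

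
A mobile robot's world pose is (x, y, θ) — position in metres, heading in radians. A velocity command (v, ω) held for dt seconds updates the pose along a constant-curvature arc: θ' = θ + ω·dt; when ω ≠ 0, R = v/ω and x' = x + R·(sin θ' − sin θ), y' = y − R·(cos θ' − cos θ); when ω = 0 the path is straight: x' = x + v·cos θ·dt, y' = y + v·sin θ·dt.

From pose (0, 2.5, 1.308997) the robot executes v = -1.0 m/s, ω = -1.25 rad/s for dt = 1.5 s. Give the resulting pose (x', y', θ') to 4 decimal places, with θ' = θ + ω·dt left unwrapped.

θ' = 1.3090 + -1.25·1.5 = -0.5660
R = v/ω = -1.0/-1.25 = 0.8000
x' = 0 + 0.8000·(sin -0.5660 − sin 1.3090) = -1.2018
y' = 2.5 − 0.8000·(cos -0.5660 − cos 1.3090) = 2.0318

(-1.2018, 2.0318, -0.5660)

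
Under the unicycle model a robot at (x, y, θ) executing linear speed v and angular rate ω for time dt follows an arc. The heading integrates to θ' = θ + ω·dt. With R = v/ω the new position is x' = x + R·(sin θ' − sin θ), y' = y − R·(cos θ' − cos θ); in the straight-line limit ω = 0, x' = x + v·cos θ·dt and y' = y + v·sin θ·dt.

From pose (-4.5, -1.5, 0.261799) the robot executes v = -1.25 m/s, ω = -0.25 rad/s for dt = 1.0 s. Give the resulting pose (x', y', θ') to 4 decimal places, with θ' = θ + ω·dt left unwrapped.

(-5.7351, -1.6700, 0.0118)

θ' = 0.2618 + -0.25·1.0 = 0.0118
R = v/ω = -1.25/-0.25 = 5.0000
x' = -4.5 + 5.0000·(sin 0.0118 − sin 0.2618) = -5.7351
y' = -1.5 − 5.0000·(cos 0.0118 − cos 0.2618) = -1.6700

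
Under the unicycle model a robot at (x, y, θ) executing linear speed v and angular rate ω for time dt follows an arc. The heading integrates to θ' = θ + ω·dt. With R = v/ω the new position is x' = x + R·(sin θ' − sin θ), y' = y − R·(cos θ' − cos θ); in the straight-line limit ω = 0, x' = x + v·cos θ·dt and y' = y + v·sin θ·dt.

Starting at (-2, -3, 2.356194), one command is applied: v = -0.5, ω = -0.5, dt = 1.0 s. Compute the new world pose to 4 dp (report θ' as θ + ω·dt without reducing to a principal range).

(-1.7476, -3.4256, 1.8562)

θ' = 2.3562 + -0.5·1.0 = 1.8562
R = v/ω = -0.5/-0.5 = 1.0000
x' = -2 + 1.0000·(sin 1.8562 − sin 2.3562) = -1.7476
y' = -3 − 1.0000·(cos 1.8562 − cos 2.3562) = -3.4256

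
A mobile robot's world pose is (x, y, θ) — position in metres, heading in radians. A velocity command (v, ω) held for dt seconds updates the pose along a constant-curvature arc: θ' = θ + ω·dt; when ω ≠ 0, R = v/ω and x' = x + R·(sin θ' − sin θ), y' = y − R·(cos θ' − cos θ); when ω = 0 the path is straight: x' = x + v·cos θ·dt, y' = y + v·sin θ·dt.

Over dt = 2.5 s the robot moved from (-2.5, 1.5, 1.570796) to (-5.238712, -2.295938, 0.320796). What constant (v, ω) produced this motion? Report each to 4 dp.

v = -2.0000, ω = -0.5000

Δθ = 0.320796 − 1.570796 = -1.250000
ω = Δθ/dt = -1.250000/2.5 = -0.5000
R = −Δy/(cos θ' − cos θ) = 4.0000
v = R·ω = 4.0000·-0.5000 = -2.0000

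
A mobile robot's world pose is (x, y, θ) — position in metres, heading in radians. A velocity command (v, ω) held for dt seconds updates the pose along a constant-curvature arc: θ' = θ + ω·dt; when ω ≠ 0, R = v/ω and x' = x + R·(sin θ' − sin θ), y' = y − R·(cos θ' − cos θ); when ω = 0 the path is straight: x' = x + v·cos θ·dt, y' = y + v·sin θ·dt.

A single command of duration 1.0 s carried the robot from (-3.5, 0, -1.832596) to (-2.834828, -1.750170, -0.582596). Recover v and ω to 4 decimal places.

v = 2.0000, ω = 1.2500

Δθ = -0.582596 − -1.832596 = 1.250000
ω = Δθ/dt = 1.250000/1.0 = 1.2500
R = −Δy/(cos θ' − cos θ) = 1.6000
v = R·ω = 1.6000·1.2500 = 2.0000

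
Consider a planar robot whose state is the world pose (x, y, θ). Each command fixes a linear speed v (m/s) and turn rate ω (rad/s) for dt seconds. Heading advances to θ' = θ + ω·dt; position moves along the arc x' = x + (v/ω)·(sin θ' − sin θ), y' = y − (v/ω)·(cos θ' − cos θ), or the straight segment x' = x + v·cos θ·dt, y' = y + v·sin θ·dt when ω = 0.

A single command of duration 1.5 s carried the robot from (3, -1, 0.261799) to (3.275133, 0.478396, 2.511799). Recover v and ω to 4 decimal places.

v = 1.2500, ω = 1.5000

Δθ = 2.511799 − 0.261799 = 2.250000
ω = Δθ/dt = 2.250000/1.5 = 1.5000
R = −Δy/(cos θ' − cos θ) = 0.8333
v = R·ω = 0.8333·1.5000 = 1.2500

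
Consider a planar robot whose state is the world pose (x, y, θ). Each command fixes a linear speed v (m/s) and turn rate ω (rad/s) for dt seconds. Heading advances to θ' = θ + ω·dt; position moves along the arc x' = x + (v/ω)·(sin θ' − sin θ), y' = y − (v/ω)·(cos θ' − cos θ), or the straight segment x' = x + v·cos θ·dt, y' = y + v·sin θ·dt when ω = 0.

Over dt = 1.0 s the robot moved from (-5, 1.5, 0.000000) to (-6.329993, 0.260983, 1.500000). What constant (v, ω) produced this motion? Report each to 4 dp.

v = -2.0000, ω = 1.5000

Δθ = 1.500000 − 0.000000 = 1.500000
ω = Δθ/dt = 1.500000/1.0 = 1.5000
R = Δx/(sin θ' − sin θ) = -1.3333
v = R·ω = -1.3333·1.5000 = -2.0000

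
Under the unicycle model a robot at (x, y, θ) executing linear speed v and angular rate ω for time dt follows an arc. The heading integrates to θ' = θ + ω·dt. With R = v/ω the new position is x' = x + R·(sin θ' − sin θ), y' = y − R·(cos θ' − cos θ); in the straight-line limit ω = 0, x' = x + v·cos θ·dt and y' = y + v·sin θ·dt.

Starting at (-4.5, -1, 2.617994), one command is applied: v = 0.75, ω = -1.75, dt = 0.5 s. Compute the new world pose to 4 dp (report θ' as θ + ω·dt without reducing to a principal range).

θ' = 2.6180 + -1.75·0.5 = 1.7430
R = v/ω = 0.75/-1.75 = -0.4286
x' = -4.5 + -0.4286·(sin 1.7430 − sin 2.6180) = -4.7079
y' = -1 − -0.4286·(cos 1.7430 − cos 2.6180) = -0.7023

(-4.7079, -0.7023, 1.7430)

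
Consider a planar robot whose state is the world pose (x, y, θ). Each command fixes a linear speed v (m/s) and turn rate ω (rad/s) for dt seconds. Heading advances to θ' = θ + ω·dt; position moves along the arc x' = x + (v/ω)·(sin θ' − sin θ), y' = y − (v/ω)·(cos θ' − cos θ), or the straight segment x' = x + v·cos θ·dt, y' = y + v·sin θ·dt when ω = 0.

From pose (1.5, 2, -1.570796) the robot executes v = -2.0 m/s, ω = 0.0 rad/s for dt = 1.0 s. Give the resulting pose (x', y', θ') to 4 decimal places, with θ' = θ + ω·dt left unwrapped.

θ' = -1.5708 + 0.0·1.0 = -1.5708
ω = 0 → straight: x' = 1.5 + -2.0·cos(-1.5708)·1.0 = 1.5000
y' = 2 + -2.0·sin(-1.5708)·1.0 = 4.0000

(1.5000, 4.0000, -1.5708)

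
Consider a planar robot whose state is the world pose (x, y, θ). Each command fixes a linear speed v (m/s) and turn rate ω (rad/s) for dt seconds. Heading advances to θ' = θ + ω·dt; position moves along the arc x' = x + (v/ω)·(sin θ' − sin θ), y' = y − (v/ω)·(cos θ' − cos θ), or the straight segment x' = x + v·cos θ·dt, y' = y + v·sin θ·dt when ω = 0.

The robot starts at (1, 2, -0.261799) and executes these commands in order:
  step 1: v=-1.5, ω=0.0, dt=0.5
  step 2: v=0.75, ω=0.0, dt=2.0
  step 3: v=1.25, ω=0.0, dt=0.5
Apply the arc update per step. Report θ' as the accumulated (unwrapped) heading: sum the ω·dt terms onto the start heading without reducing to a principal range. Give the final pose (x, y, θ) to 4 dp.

step 1: θ'=-0.2618 (straight) → pose (0.2756, 2.1941, -0.2618)
step 2: θ'=-0.2618 (straight) → pose (1.7244, 1.8059, -0.2618)
step 3: θ'=-0.2618 (straight) → pose (2.3281, 1.6441, -0.2618)

(2.3281, 1.6441, -0.2618)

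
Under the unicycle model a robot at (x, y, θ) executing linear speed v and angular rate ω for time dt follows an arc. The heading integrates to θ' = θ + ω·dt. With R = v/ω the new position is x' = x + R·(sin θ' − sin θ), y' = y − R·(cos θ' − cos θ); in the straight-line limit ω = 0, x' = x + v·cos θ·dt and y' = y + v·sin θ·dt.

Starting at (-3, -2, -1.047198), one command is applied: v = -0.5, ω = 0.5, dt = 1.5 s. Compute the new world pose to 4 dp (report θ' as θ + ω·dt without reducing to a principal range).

(-3.5732, -1.5438, -0.2972)

θ' = -1.0472 + 0.5·1.5 = -0.2972
R = v/ω = -0.5/0.5 = -1.0000
x' = -3 + -1.0000·(sin -0.2972 − sin -1.0472) = -3.5732
y' = -2 − -1.0000·(cos -0.2972 − cos -1.0472) = -1.5438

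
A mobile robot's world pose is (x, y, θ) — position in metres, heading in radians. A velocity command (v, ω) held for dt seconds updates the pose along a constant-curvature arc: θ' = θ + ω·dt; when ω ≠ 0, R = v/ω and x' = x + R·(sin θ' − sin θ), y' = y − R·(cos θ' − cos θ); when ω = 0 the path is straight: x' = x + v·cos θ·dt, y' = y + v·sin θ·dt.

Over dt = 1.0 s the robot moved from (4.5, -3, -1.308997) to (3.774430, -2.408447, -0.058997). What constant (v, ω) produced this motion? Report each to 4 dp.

v = -1.0000, ω = 1.2500

Δθ = -0.058997 − -1.308997 = 1.250000
ω = Δθ/dt = 1.250000/1.0 = 1.2500
R = Δx/(sin θ' − sin θ) = -0.8000
v = R·ω = -0.8000·1.2500 = -1.0000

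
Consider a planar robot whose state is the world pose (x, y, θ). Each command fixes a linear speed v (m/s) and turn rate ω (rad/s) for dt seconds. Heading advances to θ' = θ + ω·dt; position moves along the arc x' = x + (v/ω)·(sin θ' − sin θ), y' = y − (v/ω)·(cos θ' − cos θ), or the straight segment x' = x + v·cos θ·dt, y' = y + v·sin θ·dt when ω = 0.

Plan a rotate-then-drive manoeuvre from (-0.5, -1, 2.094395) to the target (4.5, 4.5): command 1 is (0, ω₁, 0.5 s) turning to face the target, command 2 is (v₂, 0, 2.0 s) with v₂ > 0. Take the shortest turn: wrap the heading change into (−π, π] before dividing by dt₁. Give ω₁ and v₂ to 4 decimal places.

heading to target = atan2(4.5−-1, 4.5−-0.5) = 0.8330
Δθ = wrap(0.8330 − 2.0944) = -1.2614; ω₁ = Δθ/dt₁ = -2.5228
distance = √((4.5−-0.5)² + (4.5−-1)²) = 7.4330; v₂ = distance/dt₂ = 3.7165

ω₁ = -2.5228, v₂ = 3.7165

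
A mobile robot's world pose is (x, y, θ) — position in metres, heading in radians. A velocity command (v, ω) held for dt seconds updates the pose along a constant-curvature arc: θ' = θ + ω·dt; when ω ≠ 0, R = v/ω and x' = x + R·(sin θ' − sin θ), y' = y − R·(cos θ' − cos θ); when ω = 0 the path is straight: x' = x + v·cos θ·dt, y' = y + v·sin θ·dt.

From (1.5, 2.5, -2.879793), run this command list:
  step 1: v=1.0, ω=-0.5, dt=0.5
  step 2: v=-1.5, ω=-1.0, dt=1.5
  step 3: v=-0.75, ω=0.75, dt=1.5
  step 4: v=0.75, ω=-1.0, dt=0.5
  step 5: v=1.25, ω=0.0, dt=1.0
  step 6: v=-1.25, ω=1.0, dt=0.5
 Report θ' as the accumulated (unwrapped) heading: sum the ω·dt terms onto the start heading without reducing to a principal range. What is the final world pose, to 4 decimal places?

(2.5497, 1.0111, -3.5048)

step 1: θ'=-3.1298 (R=-2.0000) → pose (1.0060, 2.4320, -3.1298)
step 2: θ'=-4.6298 (R=1.5000) → pose (2.5185, 1.0558, -4.6298)
step 3: θ'=-3.5048 (R=-1.0000) → pose (3.1599, 0.2036, -3.5048)
step 4: θ'=-4.0048 (R=-0.7500) → pose (2.8564, 0.4172, -4.0048)
step 5: θ'=-4.0048 (straight) → pose (2.0439, 1.3671, -4.0048)
step 6: θ'=-3.5048 (R=-1.2500) → pose (2.5497, 1.0111, -3.5048)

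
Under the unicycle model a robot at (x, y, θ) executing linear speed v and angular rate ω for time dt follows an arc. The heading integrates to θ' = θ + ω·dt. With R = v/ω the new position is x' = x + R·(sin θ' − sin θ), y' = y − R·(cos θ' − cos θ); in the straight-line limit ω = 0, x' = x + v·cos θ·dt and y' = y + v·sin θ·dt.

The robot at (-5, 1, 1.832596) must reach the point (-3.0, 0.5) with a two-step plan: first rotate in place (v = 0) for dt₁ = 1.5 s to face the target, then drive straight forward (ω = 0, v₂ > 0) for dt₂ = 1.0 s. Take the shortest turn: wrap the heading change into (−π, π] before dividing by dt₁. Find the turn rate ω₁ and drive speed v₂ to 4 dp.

ω₁ = -1.3850, v₂ = 2.0616

heading to target = atan2(0.5−1, -3−-5) = -0.2450
Δθ = wrap(-0.2450 − 1.8326) = -2.0776; ω₁ = Δθ/dt₁ = -1.3850
distance = √((-3−-5)² + (0.5−1)²) = 2.0616; v₂ = distance/dt₂ = 2.0616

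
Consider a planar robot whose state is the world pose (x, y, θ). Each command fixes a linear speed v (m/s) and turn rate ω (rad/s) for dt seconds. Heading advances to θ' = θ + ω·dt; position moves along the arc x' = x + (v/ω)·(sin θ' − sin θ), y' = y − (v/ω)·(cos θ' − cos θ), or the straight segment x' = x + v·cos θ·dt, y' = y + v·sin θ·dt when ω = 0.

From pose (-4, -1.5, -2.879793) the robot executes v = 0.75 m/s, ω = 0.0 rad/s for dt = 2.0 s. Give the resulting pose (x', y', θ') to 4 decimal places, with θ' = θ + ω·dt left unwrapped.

θ' = -2.8798 + 0.0·2.0 = -2.8798
ω = 0 → straight: x' = -4 + 0.75·cos(-2.8798)·2.0 = -5.4489
y' = -1.5 + 0.75·sin(-2.8798)·2.0 = -1.8882

(-5.4489, -1.8882, -2.8798)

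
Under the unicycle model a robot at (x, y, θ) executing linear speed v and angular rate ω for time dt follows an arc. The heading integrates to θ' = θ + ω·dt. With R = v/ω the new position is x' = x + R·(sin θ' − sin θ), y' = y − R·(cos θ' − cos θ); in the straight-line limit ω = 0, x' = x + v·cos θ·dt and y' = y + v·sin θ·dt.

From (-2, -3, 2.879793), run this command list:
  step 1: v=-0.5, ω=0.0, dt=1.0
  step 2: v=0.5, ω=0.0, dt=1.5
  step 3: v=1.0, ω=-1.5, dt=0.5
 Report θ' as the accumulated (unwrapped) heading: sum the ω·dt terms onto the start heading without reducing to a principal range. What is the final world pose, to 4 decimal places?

step 1: θ'=2.8798 (straight) → pose (-1.5170, -3.1294, 2.8798)
step 2: θ'=2.8798 (straight) → pose (-2.2415, -2.9353, 2.8798)
step 3: θ'=2.1298 (R=-0.6667) → pose (-2.6341, -2.6449, 2.1298)

(-2.6341, -2.6449, 2.1298)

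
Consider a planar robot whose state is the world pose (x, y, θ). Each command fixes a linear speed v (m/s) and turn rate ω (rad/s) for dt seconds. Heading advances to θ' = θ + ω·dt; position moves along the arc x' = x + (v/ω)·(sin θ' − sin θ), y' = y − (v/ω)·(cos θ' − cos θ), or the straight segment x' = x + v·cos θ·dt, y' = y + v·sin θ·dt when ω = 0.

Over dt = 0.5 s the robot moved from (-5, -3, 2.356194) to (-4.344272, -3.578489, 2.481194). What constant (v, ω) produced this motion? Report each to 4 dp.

Δθ = 2.481194 − 2.356194 = 0.125000
ω = Δθ/dt = 0.125000/0.5 = 0.2500
R = Δx/(sin θ' − sin θ) = -7.0000
v = R·ω = -7.0000·0.2500 = -1.7500

v = -1.7500, ω = 0.2500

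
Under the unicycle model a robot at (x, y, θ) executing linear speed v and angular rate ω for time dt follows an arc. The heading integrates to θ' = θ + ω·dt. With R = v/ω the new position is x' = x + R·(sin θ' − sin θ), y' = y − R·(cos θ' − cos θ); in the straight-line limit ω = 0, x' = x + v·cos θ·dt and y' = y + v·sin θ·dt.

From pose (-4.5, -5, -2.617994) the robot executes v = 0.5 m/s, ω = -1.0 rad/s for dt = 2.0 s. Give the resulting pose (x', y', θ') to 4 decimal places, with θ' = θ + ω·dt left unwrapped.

θ' = -2.6180 + -1.0·2.0 = -4.6180
R = v/ω = 0.5/-1.0 = -0.5000
x' = -4.5 + -0.5000·(sin -4.6180 − sin -2.6180) = -5.2478
y' = -5 − -0.5000·(cos -4.6180 − cos -2.6180) = -4.6141

(-5.2478, -4.6141, -4.6180)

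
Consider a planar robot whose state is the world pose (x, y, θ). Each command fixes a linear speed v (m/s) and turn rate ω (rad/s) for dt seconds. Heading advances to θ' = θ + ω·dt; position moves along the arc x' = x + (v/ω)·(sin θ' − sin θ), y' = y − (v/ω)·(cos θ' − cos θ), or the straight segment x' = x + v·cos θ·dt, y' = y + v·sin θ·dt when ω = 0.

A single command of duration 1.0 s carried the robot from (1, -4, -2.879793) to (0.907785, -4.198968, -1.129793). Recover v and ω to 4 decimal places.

Δθ = -1.129793 − -2.879793 = 1.750000
ω = Δθ/dt = 1.750000/1.0 = 1.7500
R = −Δy/(cos θ' − cos θ) = 0.1429
v = R·ω = 0.1429·1.7500 = 0.2500

v = 0.2500, ω = 1.7500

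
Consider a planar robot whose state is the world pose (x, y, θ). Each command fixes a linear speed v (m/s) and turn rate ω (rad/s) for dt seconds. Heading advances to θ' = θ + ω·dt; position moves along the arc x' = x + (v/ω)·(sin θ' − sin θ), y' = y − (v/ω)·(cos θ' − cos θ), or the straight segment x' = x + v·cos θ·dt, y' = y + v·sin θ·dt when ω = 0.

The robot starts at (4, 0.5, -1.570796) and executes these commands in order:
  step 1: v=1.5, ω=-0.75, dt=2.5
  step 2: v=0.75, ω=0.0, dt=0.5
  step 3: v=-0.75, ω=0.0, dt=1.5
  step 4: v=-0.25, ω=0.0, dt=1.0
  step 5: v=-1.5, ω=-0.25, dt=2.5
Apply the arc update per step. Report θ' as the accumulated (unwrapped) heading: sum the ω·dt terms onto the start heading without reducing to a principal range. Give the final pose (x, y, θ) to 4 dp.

step 1: θ'=-3.4458 (R=-2.0000) → pose (1.4009, -1.4082, -3.4458)
step 2: θ'=-3.4458 (straight) → pose (1.0432, -1.2958, -3.4458)
step 3: θ'=-3.4458 (straight) → pose (2.1165, -1.6328, -3.4458)
step 4: θ'=-3.4458 (straight) → pose (2.3550, -1.7077, -3.4458)
step 5: θ'=-4.0708 (R=6.0000) → pose (5.3647, -3.8414, -4.0708)

(5.3647, -3.8414, -4.0708)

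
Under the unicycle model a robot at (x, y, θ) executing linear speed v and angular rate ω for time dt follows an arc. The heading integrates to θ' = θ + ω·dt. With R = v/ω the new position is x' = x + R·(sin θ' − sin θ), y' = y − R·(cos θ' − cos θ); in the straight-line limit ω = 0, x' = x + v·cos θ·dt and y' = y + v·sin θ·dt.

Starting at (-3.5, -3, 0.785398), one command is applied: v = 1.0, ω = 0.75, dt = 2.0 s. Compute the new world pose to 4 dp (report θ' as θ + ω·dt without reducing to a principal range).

(-3.4357, -1.1834, 2.2854)

θ' = 0.7854 + 0.75·2.0 = 2.2854
R = v/ω = 1.0/0.75 = 1.3333
x' = -3.5 + 1.3333·(sin 2.2854 − sin 0.7854) = -3.4357
y' = -3 − 1.3333·(cos 2.2854 − cos 0.7854) = -1.1834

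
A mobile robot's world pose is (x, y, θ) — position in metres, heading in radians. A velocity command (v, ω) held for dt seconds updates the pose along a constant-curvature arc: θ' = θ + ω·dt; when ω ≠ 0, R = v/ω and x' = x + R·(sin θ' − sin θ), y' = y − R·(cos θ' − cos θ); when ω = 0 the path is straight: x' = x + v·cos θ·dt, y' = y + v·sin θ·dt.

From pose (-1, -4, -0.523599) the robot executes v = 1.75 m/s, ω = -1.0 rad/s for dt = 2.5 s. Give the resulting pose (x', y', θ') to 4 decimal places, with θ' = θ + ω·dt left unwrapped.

(-1.6690, -7.2534, -3.0236)

θ' = -0.5236 + -1.0·2.5 = -3.0236
R = v/ω = 1.75/-1.0 = -1.7500
x' = -1 + -1.7500·(sin -3.0236 − sin -0.5236) = -1.6690
y' = -4 − -1.7500·(cos -3.0236 − cos -0.5236) = -7.2534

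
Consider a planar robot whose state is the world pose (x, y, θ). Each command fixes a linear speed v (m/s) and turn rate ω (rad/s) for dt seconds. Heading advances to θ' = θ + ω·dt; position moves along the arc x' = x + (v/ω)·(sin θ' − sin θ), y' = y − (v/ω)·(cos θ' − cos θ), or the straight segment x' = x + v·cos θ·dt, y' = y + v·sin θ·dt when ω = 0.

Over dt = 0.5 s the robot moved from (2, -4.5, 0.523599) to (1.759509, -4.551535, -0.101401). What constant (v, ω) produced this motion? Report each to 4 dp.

v = -0.5000, ω = -1.2500

Δθ = -0.101401 − 0.523599 = -0.625000
ω = Δθ/dt = -0.625000/0.5 = -1.2500
R = Δx/(sin θ' − sin θ) = 0.4000
v = R·ω = 0.4000·-1.2500 = -0.5000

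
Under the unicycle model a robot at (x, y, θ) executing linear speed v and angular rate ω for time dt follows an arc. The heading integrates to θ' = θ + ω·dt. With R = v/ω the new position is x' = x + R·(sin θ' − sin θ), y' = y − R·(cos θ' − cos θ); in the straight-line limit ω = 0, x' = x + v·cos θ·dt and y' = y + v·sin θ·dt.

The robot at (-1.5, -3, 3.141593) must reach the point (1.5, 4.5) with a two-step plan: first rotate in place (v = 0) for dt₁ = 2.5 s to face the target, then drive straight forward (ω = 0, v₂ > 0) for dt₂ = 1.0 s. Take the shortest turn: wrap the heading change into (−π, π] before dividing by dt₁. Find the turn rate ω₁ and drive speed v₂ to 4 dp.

ω₁ = -0.7805, v₂ = 8.0777

heading to target = atan2(4.5−-3, 1.5−-1.5) = 1.1903
Δθ = wrap(1.1903 − 3.1416) = -1.9513; ω₁ = Δθ/dt₁ = -0.7805
distance = √((1.5−-1.5)² + (4.5−-3)²) = 8.0777; v₂ = distance/dt₂ = 8.0777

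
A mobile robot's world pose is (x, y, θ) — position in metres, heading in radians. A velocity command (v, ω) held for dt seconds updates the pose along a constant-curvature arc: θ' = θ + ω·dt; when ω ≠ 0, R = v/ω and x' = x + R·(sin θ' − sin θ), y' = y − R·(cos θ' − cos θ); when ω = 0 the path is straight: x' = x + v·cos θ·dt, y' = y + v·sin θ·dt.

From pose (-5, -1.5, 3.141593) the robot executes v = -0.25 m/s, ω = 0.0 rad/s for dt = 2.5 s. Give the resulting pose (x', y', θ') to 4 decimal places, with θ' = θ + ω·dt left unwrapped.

θ' = 3.1416 + 0.0·2.5 = 3.1416
ω = 0 → straight: x' = -5 + -0.25·cos(3.1416)·2.5 = -4.3750
y' = -1.5 + -0.25·sin(3.1416)·2.5 = -1.5000

(-4.3750, -1.5000, 3.1416)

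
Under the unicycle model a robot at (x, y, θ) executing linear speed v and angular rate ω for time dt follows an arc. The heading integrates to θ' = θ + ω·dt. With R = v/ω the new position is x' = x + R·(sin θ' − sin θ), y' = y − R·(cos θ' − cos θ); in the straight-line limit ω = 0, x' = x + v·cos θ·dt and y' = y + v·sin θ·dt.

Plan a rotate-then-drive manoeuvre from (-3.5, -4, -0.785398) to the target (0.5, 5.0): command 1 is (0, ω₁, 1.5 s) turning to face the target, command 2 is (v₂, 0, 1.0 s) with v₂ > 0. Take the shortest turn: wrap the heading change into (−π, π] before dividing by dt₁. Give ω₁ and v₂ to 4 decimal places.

ω₁ = 1.2920, v₂ = 9.8489

heading to target = atan2(5−-4, 0.5−-3.5) = 1.1526
Δθ = wrap(1.1526 − -0.7854) = 1.9380; ω₁ = Δθ/dt₁ = 1.2920
distance = √((0.5−-3.5)² + (5−-4)²) = 9.8489; v₂ = distance/dt₂ = 9.8489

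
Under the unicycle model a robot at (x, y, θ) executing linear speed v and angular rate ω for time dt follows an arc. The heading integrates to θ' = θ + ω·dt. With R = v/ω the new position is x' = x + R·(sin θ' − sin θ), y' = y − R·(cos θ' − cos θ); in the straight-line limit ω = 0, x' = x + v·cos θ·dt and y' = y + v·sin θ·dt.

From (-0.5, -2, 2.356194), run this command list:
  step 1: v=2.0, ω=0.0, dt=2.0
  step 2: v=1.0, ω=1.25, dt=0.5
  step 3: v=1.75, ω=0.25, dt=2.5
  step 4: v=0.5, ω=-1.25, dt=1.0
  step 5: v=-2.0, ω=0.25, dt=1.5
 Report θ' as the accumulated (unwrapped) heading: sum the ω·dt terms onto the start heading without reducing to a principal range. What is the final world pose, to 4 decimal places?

step 1: θ'=2.3562 (straight) → pose (-3.3284, 0.8284, 2.3562)
step 2: θ'=2.9812 (R=0.8000) → pose (-3.7663, 1.0525, 2.9812)
step 3: θ'=3.6062 (R=7.0000) → pose (-8.0208, 0.4003, 3.6062)
step 4: θ'=2.3562 (R=-0.4000) → pose (-8.4829, 0.4751, 2.3562)
step 5: θ'=2.7312 (R=-8.0000) → pose (-6.0178, -1.2038, 2.7312)

(-6.0178, -1.2038, 2.7312)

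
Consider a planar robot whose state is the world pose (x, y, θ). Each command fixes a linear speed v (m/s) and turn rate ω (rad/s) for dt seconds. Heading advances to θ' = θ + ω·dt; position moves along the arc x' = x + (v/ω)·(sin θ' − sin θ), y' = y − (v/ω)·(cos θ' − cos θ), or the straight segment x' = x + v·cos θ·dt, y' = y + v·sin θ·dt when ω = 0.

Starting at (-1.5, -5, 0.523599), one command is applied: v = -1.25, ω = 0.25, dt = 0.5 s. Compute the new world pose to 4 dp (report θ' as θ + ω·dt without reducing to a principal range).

(-2.0204, -5.3455, 0.6486)

θ' = 0.5236 + 0.25·0.5 = 0.6486
R = v/ω = -1.25/0.25 = -5.0000
x' = -1.5 + -5.0000·(sin 0.6486 − sin 0.5236) = -2.0204
y' = -5 − -5.0000·(cos 0.6486 − cos 0.5236) = -5.3455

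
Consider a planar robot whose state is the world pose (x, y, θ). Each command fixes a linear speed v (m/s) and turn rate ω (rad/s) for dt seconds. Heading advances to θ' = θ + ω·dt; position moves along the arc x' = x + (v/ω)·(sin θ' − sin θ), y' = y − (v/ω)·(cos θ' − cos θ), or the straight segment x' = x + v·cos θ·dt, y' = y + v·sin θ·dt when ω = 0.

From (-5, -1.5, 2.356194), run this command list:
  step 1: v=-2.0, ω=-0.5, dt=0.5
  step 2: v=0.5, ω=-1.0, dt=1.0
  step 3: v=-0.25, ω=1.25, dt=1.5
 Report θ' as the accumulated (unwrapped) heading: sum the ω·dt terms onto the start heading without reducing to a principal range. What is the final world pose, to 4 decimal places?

step 1: θ'=2.1062 (R=4.0000) → pose (-4.3882, -2.2877, 2.1062)
step 2: θ'=1.1062 (R=-0.5000) → pose (-4.4051, -1.8086, 1.1062)
step 3: θ'=2.9812 (R=-0.2000) → pose (-4.2583, -2.0956, 2.9812)

(-4.2583, -2.0956, 2.9812)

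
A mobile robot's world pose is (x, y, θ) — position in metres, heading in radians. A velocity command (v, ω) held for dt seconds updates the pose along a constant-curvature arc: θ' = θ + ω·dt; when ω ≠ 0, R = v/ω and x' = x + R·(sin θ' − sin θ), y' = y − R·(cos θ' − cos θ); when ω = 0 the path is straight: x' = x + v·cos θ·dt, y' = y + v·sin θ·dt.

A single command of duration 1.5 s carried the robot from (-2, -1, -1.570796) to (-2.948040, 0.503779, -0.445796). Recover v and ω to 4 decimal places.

v = -1.2500, ω = 0.7500

Δθ = -0.445796 − -1.570796 = 1.125000
ω = Δθ/dt = 1.125000/1.5 = 0.7500
R = −Δy/(cos θ' − cos θ) = -1.6667
v = R·ω = -1.6667·0.7500 = -1.2500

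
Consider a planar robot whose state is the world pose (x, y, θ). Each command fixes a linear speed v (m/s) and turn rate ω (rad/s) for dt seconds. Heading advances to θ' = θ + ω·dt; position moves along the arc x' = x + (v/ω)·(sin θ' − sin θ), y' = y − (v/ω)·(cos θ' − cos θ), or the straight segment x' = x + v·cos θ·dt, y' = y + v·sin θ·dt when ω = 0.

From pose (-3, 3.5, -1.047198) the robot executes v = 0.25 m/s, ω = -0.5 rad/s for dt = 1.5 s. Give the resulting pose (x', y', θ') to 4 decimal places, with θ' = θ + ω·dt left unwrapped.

(-2.9458, 3.1378, -1.7972)

θ' = -1.0472 + -0.5·1.5 = -1.7972
R = v/ω = 0.25/-0.5 = -0.5000
x' = -3 + -0.5000·(sin -1.7972 − sin -1.0472) = -2.9458
y' = 3.5 − -0.5000·(cos -1.7972 − cos -1.0472) = 3.1378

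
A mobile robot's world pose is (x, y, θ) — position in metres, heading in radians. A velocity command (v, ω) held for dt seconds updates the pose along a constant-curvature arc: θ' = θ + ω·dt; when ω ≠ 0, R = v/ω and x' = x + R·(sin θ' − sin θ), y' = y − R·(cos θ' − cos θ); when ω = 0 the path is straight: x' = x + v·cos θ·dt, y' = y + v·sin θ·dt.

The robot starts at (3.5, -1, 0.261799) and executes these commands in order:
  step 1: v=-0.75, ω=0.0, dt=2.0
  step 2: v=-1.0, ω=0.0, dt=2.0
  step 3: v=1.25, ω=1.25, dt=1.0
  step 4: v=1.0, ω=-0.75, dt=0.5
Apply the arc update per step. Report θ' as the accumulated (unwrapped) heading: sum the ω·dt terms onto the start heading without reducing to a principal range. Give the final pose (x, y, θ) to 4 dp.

step 1: θ'=0.2618 (straight) → pose (2.0511, -1.3882, 0.2618)
step 2: θ'=0.2618 (straight) → pose (0.1193, -1.9059, 0.2618)
step 3: θ'=1.5118 (R=1.0000) → pose (0.8587, -0.9989, 1.5118)
step 4: θ'=1.1368 (R=-1.3333) → pose (0.9800, -0.5169, 1.1368)

(0.9800, -0.5169, 1.1368)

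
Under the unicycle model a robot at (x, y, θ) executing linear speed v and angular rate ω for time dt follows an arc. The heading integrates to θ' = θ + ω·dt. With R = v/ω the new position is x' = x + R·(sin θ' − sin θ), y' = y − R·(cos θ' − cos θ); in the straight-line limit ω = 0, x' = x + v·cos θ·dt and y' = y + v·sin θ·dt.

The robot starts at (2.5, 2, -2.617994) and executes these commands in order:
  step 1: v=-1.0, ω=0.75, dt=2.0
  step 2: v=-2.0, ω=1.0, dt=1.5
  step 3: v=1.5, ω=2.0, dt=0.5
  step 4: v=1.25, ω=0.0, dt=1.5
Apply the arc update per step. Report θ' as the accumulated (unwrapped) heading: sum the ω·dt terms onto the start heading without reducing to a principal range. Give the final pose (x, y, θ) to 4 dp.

(1.2973, 7.1158, 1.3820)

step 1: θ'=-1.1180 (R=-1.3333) → pose (3.0323, 3.7380, -1.1180)
step 2: θ'=0.3820 (R=-2.0000) → pose (0.4883, 4.7189, 0.3820)
step 3: θ'=1.3820 (R=0.7500) → pose (0.9454, 5.2741, 1.3820)
step 4: θ'=1.3820 (straight) → pose (1.2973, 7.1158, 1.3820)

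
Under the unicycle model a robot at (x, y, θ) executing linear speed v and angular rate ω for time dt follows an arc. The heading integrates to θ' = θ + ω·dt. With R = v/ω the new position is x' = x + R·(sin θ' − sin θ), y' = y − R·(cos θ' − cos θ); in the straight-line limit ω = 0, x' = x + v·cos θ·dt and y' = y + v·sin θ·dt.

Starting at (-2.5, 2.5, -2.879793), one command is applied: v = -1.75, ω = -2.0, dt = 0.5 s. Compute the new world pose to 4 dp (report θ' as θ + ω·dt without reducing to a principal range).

θ' = -2.8798 + -2.0·0.5 = -3.8798
R = v/ω = -1.75/-2.0 = 0.8750
x' = -2.5 + 0.8750·(sin -3.8798 − sin -2.8798) = -1.6847
y' = 2.5 − 0.8750·(cos -3.8798 − cos -2.8798) = 2.3020

(-1.6847, 2.3020, -3.8798)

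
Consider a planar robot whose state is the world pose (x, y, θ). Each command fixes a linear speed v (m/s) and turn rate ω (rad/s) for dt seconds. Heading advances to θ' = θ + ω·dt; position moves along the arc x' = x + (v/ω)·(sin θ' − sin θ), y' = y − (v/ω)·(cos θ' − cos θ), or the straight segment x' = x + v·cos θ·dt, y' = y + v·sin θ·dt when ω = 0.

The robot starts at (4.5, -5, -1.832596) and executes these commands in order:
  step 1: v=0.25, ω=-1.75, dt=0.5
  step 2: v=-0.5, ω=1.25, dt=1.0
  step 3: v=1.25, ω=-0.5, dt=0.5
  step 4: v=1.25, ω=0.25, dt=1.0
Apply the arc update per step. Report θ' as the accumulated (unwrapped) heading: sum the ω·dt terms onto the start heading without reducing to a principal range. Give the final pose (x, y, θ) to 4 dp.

(4.6293, -6.5545, -1.4576)

step 1: θ'=-2.7076 (R=-0.1429) → pose (4.4221, -5.0926, -2.7076)
step 2: θ'=-1.4576 (R=-0.4000) → pose (4.6513, -4.6845, -1.4576)
step 3: θ'=-1.7076 (R=-2.5000) → pose (4.6440, -5.3079, -1.7076)
step 4: θ'=-1.4576 (R=5.0000) → pose (4.6293, -6.5545, -1.4576)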